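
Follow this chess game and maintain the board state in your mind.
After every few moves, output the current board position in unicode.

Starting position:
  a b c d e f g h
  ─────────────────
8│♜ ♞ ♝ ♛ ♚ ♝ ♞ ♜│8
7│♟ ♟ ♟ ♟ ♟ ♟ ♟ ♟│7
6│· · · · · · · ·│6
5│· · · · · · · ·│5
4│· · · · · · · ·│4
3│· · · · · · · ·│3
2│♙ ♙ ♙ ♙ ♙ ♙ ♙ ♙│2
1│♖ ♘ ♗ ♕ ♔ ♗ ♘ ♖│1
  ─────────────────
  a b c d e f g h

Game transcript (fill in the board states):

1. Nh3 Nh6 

  a b c d e f g h
  ─────────────────
8│♜ ♞ ♝ ♛ ♚ ♝ · ♜│8
7│♟ ♟ ♟ ♟ ♟ ♟ ♟ ♟│7
6│· · · · · · · ♞│6
5│· · · · · · · ·│5
4│· · · · · · · ·│4
3│· · · · · · · ♘│3
2│♙ ♙ ♙ ♙ ♙ ♙ ♙ ♙│2
1│♖ ♘ ♗ ♕ ♔ ♗ · ♖│1
  ─────────────────
  a b c d e f g h

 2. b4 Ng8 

  a b c d e f g h
  ─────────────────
8│♜ ♞ ♝ ♛ ♚ ♝ ♞ ♜│8
7│♟ ♟ ♟ ♟ ♟ ♟ ♟ ♟│7
6│· · · · · · · ·│6
5│· · · · · · · ·│5
4│· ♙ · · · · · ·│4
3│· · · · · · · ♘│3
2│♙ · ♙ ♙ ♙ ♙ ♙ ♙│2
1│♖ ♘ ♗ ♕ ♔ ♗ · ♖│1
  ─────────────────
  a b c d e f g h

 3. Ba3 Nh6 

  a b c d e f g h
  ─────────────────
8│♜ ♞ ♝ ♛ ♚ ♝ · ♜│8
7│♟ ♟ ♟ ♟ ♟ ♟ ♟ ♟│7
6│· · · · · · · ♞│6
5│· · · · · · · ·│5
4│· ♙ · · · · · ·│4
3│♗ · · · · · · ♘│3
2│♙ · ♙ ♙ ♙ ♙ ♙ ♙│2
1│♖ ♘ · ♕ ♔ ♗ · ♖│1
  ─────────────────
  a b c d e f g h

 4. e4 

  a b c d e f g h
  ─────────────────
8│♜ ♞ ♝ ♛ ♚ ♝ · ♜│8
7│♟ ♟ ♟ ♟ ♟ ♟ ♟ ♟│7
6│· · · · · · · ♞│6
5│· · · · · · · ·│5
4│· ♙ · · ♙ · · ·│4
3│♗ · · · · · · ♘│3
2│♙ · ♙ ♙ · ♙ ♙ ♙│2
1│♖ ♘ · ♕ ♔ ♗ · ♖│1
  ─────────────────
  a b c d e f g h


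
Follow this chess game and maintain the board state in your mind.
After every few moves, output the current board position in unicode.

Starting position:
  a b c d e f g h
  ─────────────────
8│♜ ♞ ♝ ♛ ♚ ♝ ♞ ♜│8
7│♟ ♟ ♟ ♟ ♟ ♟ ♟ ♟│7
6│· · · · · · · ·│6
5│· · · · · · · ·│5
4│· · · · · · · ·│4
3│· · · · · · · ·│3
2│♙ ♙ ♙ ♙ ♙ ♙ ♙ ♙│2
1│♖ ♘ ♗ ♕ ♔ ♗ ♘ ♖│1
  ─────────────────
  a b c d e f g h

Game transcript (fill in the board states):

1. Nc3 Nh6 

  a b c d e f g h
  ─────────────────
8│♜ ♞ ♝ ♛ ♚ ♝ · ♜│8
7│♟ ♟ ♟ ♟ ♟ ♟ ♟ ♟│7
6│· · · · · · · ♞│6
5│· · · · · · · ·│5
4│· · · · · · · ·│4
3│· · ♘ · · · · ·│3
2│♙ ♙ ♙ ♙ ♙ ♙ ♙ ♙│2
1│♖ · ♗ ♕ ♔ ♗ ♘ ♖│1
  ─────────────────
  a b c d e f g h

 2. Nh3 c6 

  a b c d e f g h
  ─────────────────
8│♜ ♞ ♝ ♛ ♚ ♝ · ♜│8
7│♟ ♟ · ♟ ♟ ♟ ♟ ♟│7
6│· · ♟ · · · · ♞│6
5│· · · · · · · ·│5
4│· · · · · · · ·│4
3│· · ♘ · · · · ♘│3
2│♙ ♙ ♙ ♙ ♙ ♙ ♙ ♙│2
1│♖ · ♗ ♕ ♔ ♗ · ♖│1
  ─────────────────
  a b c d e f g h

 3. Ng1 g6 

  a b c d e f g h
  ─────────────────
8│♜ ♞ ♝ ♛ ♚ ♝ · ♜│8
7│♟ ♟ · ♟ ♟ ♟ · ♟│7
6│· · ♟ · · · ♟ ♞│6
5│· · · · · · · ·│5
4│· · · · · · · ·│4
3│· · ♘ · · · · ·│3
2│♙ ♙ ♙ ♙ ♙ ♙ ♙ ♙│2
1│♖ · ♗ ♕ ♔ ♗ ♘ ♖│1
  ─────────────────
  a b c d e f g h

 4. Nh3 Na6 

  a b c d e f g h
  ─────────────────
8│♜ · ♝ ♛ ♚ ♝ · ♜│8
7│♟ ♟ · ♟ ♟ ♟ · ♟│7
6│♞ · ♟ · · · ♟ ♞│6
5│· · · · · · · ·│5
4│· · · · · · · ·│4
3│· · ♘ · · · · ♘│3
2│♙ ♙ ♙ ♙ ♙ ♙ ♙ ♙│2
1│♖ · ♗ ♕ ♔ ♗ · ♖│1
  ─────────────────
  a b c d e f g h

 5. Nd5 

  a b c d e f g h
  ─────────────────
8│♜ · ♝ ♛ ♚ ♝ · ♜│8
7│♟ ♟ · ♟ ♟ ♟ · ♟│7
6│♞ · ♟ · · · ♟ ♞│6
5│· · · ♘ · · · ·│5
4│· · · · · · · ·│4
3│· · · · · · · ♘│3
2│♙ ♙ ♙ ♙ ♙ ♙ ♙ ♙│2
1│♖ · ♗ ♕ ♔ ♗ · ♖│1
  ─────────────────
  a b c d e f g h


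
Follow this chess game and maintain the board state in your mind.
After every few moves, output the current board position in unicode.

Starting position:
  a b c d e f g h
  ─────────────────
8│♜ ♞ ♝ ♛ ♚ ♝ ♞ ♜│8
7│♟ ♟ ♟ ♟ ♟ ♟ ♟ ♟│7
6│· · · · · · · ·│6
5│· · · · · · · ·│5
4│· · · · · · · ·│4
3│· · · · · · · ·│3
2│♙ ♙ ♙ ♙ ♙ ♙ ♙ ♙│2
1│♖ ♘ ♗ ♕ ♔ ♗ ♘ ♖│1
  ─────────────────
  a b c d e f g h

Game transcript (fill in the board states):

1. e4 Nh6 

  a b c d e f g h
  ─────────────────
8│♜ ♞ ♝ ♛ ♚ ♝ · ♜│8
7│♟ ♟ ♟ ♟ ♟ ♟ ♟ ♟│7
6│· · · · · · · ♞│6
5│· · · · · · · ·│5
4│· · · · ♙ · · ·│4
3│· · · · · · · ·│3
2│♙ ♙ ♙ ♙ · ♙ ♙ ♙│2
1│♖ ♘ ♗ ♕ ♔ ♗ ♘ ♖│1
  ─────────────────
  a b c d e f g h

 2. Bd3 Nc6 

  a b c d e f g h
  ─────────────────
8│♜ · ♝ ♛ ♚ ♝ · ♜│8
7│♟ ♟ ♟ ♟ ♟ ♟ ♟ ♟│7
6│· · ♞ · · · · ♞│6
5│· · · · · · · ·│5
4│· · · · ♙ · · ·│4
3│· · · ♗ · · · ·│3
2│♙ ♙ ♙ ♙ · ♙ ♙ ♙│2
1│♖ ♘ ♗ ♕ ♔ · ♘ ♖│1
  ─────────────────
  a b c d e f g h

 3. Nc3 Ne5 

  a b c d e f g h
  ─────────────────
8│♜ · ♝ ♛ ♚ ♝ · ♜│8
7│♟ ♟ ♟ ♟ ♟ ♟ ♟ ♟│7
6│· · · · · · · ♞│6
5│· · · · ♞ · · ·│5
4│· · · · ♙ · · ·│4
3│· · ♘ ♗ · · · ·│3
2│♙ ♙ ♙ ♙ · ♙ ♙ ♙│2
1│♖ · ♗ ♕ ♔ · ♘ ♖│1
  ─────────────────
  a b c d e f g h

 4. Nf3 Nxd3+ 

  a b c d e f g h
  ─────────────────
8│♜ · ♝ ♛ ♚ ♝ · ♜│8
7│♟ ♟ ♟ ♟ ♟ ♟ ♟ ♟│7
6│· · · · · · · ♞│6
5│· · · · · · · ·│5
4│· · · · ♙ · · ·│4
3│· · ♘ ♞ · ♘ · ·│3
2│♙ ♙ ♙ ♙ · ♙ ♙ ♙│2
1│♖ · ♗ ♕ ♔ · · ♖│1
  ─────────────────
  a b c d e f g h



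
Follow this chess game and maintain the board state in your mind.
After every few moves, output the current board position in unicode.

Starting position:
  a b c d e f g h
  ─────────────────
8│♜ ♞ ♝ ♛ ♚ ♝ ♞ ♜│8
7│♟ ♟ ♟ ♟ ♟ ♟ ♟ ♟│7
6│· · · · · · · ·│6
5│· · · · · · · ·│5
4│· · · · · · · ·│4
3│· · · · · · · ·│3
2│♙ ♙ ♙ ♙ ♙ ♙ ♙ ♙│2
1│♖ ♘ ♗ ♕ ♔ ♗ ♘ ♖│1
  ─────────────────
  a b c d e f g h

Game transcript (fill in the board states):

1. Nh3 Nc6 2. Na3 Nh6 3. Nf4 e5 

  a b c d e f g h
  ─────────────────
8│♜ · ♝ ♛ ♚ ♝ · ♜│8
7│♟ ♟ ♟ ♟ · ♟ ♟ ♟│7
6│· · ♞ · · · · ♞│6
5│· · · · ♟ · · ·│5
4│· · · · · ♘ · ·│4
3│♘ · · · · · · ·│3
2│♙ ♙ ♙ ♙ ♙ ♙ ♙ ♙│2
1│♖ · ♗ ♕ ♔ ♗ · ♖│1
  ─────────────────
  a b c d e f g h

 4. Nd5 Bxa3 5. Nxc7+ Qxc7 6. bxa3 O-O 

  a b c d e f g h
  ─────────────────
8│♜ · ♝ · · ♜ ♚ ·│8
7│♟ ♟ ♛ ♟ · ♟ ♟ ♟│7
6│· · ♞ · · · · ♞│6
5│· · · · ♟ · · ·│5
4│· · · · · · · ·│4
3│♙ · · · · · · ·│3
2│♙ · ♙ ♙ ♙ ♙ ♙ ♙│2
1│♖ · ♗ ♕ ♔ ♗ · ♖│1
  ─────────────────
  a b c d e f g h

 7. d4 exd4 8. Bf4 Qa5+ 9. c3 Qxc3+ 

  a b c d e f g h
  ─────────────────
8│♜ · ♝ · · ♜ ♚ ·│8
7│♟ ♟ · ♟ · ♟ ♟ ♟│7
6│· · ♞ · · · · ♞│6
5│· · · · · · · ·│5
4│· · · ♟ · ♗ · ·│4
3│♙ · ♛ · · · · ·│3
2│♙ · · · ♙ ♙ ♙ ♙│2
1│♖ · · ♕ ♔ ♗ · ♖│1
  ─────────────────
  a b c d e f g h

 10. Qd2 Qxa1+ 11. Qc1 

  a b c d e f g h
  ─────────────────
8│♜ · ♝ · · ♜ ♚ ·│8
7│♟ ♟ · ♟ · ♟ ♟ ♟│7
6│· · ♞ · · · · ♞│6
5│· · · · · · · ·│5
4│· · · ♟ · ♗ · ·│4
3│♙ · · · · · · ·│3
2│♙ · · · ♙ ♙ ♙ ♙│2
1│♛ · ♕ · ♔ ♗ · ♖│1
  ─────────────────
  a b c d e f g h


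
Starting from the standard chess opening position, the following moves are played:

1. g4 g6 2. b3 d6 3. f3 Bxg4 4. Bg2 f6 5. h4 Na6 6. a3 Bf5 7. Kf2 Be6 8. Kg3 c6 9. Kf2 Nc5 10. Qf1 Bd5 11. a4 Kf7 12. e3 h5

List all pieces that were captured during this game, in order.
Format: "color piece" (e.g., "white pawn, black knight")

Tracking captures:
  Bxg4: captured white pawn

white pawn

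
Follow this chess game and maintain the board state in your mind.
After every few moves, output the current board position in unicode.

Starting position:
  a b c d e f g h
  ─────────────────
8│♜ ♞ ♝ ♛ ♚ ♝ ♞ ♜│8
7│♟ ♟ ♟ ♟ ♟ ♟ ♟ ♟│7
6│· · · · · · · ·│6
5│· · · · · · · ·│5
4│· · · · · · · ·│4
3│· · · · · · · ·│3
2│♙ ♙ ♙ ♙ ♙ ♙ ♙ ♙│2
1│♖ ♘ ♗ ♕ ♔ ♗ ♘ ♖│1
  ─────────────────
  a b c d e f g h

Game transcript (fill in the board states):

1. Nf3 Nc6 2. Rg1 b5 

  a b c d e f g h
  ─────────────────
8│♜ · ♝ ♛ ♚ ♝ ♞ ♜│8
7│♟ · ♟ ♟ ♟ ♟ ♟ ♟│7
6│· · ♞ · · · · ·│6
5│· ♟ · · · · · ·│5
4│· · · · · · · ·│4
3│· · · · · ♘ · ·│3
2│♙ ♙ ♙ ♙ ♙ ♙ ♙ ♙│2
1│♖ ♘ ♗ ♕ ♔ ♗ ♖ ·│1
  ─────────────────
  a b c d e f g h

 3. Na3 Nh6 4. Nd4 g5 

  a b c d e f g h
  ─────────────────
8│♜ · ♝ ♛ ♚ ♝ · ♜│8
7│♟ · ♟ ♟ ♟ ♟ · ♟│7
6│· · ♞ · · · · ♞│6
5│· ♟ · · · · ♟ ·│5
4│· · · ♘ · · · ·│4
3│♘ · · · · · · ·│3
2│♙ ♙ ♙ ♙ ♙ ♙ ♙ ♙│2
1│♖ · ♗ ♕ ♔ ♗ ♖ ·│1
  ─────────────────
  a b c d e f g h

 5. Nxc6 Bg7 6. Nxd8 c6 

  a b c d e f g h
  ─────────────────
8│♜ · ♝ ♘ ♚ · · ♜│8
7│♟ · · ♟ ♟ ♟ ♝ ♟│7
6│· · ♟ · · · · ♞│6
5│· ♟ · · · · ♟ ·│5
4│· · · · · · · ·│4
3│♘ · · · · · · ·│3
2│♙ ♙ ♙ ♙ ♙ ♙ ♙ ♙│2
1│♖ · ♗ ♕ ♔ ♗ ♖ ·│1
  ─────────────────
  a b c d e f g h

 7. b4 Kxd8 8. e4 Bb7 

  a b c d e f g h
  ─────────────────
8│♜ · · ♚ · · · ♜│8
7│♟ ♝ · ♟ ♟ ♟ ♝ ♟│7
6│· · ♟ · · · · ♞│6
5│· ♟ · · · · ♟ ·│5
4│· ♙ · · ♙ · · ·│4
3│♘ · · · · · · ·│3
2│♙ · ♙ ♙ · ♙ ♙ ♙│2
1│♖ · ♗ ♕ ♔ ♗ ♖ ·│1
  ─────────────────
  a b c d e f g h

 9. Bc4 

  a b c d e f g h
  ─────────────────
8│♜ · · ♚ · · · ♜│8
7│♟ ♝ · ♟ ♟ ♟ ♝ ♟│7
6│· · ♟ · · · · ♞│6
5│· ♟ · · · · ♟ ·│5
4│· ♙ ♗ · ♙ · · ·│4
3│♘ · · · · · · ·│3
2│♙ · ♙ ♙ · ♙ ♙ ♙│2
1│♖ · ♗ ♕ ♔ · ♖ ·│1
  ─────────────────
  a b c d e f g h


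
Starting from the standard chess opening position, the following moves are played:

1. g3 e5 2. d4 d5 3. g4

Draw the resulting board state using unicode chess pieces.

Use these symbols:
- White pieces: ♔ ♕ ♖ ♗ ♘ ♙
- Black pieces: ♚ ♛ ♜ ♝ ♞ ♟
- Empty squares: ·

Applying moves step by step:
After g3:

♜ ♞ ♝ ♛ ♚ ♝ ♞ ♜
♟ ♟ ♟ ♟ ♟ ♟ ♟ ♟
· · · · · · · ·
· · · · · · · ·
· · · · · · · ·
· · · · · · ♙ ·
♙ ♙ ♙ ♙ ♙ ♙ · ♙
♖ ♘ ♗ ♕ ♔ ♗ ♘ ♖


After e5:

♜ ♞ ♝ ♛ ♚ ♝ ♞ ♜
♟ ♟ ♟ ♟ · ♟ ♟ ♟
· · · · · · · ·
· · · · ♟ · · ·
· · · · · · · ·
· · · · · · ♙ ·
♙ ♙ ♙ ♙ ♙ ♙ · ♙
♖ ♘ ♗ ♕ ♔ ♗ ♘ ♖


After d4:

♜ ♞ ♝ ♛ ♚ ♝ ♞ ♜
♟ ♟ ♟ ♟ · ♟ ♟ ♟
· · · · · · · ·
· · · · ♟ · · ·
· · · ♙ · · · ·
· · · · · · ♙ ·
♙ ♙ ♙ · ♙ ♙ · ♙
♖ ♘ ♗ ♕ ♔ ♗ ♘ ♖


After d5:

♜ ♞ ♝ ♛ ♚ ♝ ♞ ♜
♟ ♟ ♟ · · ♟ ♟ ♟
· · · · · · · ·
· · · ♟ ♟ · · ·
· · · ♙ · · · ·
· · · · · · ♙ ·
♙ ♙ ♙ · ♙ ♙ · ♙
♖ ♘ ♗ ♕ ♔ ♗ ♘ ♖


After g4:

♜ ♞ ♝ ♛ ♚ ♝ ♞ ♜
♟ ♟ ♟ · · ♟ ♟ ♟
· · · · · · · ·
· · · ♟ ♟ · · ·
· · · ♙ · · ♙ ·
· · · · · · · ·
♙ ♙ ♙ · ♙ ♙ · ♙
♖ ♘ ♗ ♕ ♔ ♗ ♘ ♖



  a b c d e f g h
  ─────────────────
8│♜ ♞ ♝ ♛ ♚ ♝ ♞ ♜│8
7│♟ ♟ ♟ · · ♟ ♟ ♟│7
6│· · · · · · · ·│6
5│· · · ♟ ♟ · · ·│5
4│· · · ♙ · · ♙ ·│4
3│· · · · · · · ·│3
2│♙ ♙ ♙ · ♙ ♙ · ♙│2
1│♖ ♘ ♗ ♕ ♔ ♗ ♘ ♖│1
  ─────────────────
  a b c d e f g h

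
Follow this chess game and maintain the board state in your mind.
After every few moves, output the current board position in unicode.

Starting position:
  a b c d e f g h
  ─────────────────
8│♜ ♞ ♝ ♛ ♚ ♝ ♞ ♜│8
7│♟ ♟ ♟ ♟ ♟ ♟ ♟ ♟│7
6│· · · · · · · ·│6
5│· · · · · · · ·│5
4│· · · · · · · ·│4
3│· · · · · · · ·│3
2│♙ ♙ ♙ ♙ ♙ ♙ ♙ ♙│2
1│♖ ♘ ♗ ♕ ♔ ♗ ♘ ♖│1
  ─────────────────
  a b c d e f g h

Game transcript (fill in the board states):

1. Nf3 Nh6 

  a b c d e f g h
  ─────────────────
8│♜ ♞ ♝ ♛ ♚ ♝ · ♜│8
7│♟ ♟ ♟ ♟ ♟ ♟ ♟ ♟│7
6│· · · · · · · ♞│6
5│· · · · · · · ·│5
4│· · · · · · · ·│4
3│· · · · · ♘ · ·│3
2│♙ ♙ ♙ ♙ ♙ ♙ ♙ ♙│2
1│♖ ♘ ♗ ♕ ♔ ♗ · ♖│1
  ─────────────────
  a b c d e f g h

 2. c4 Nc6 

  a b c d e f g h
  ─────────────────
8│♜ · ♝ ♛ ♚ ♝ · ♜│8
7│♟ ♟ ♟ ♟ ♟ ♟ ♟ ♟│7
6│· · ♞ · · · · ♞│6
5│· · · · · · · ·│5
4│· · ♙ · · · · ·│4
3│· · · · · ♘ · ·│3
2│♙ ♙ · ♙ ♙ ♙ ♙ ♙│2
1│♖ ♘ ♗ ♕ ♔ ♗ · ♖│1
  ─────────────────
  a b c d e f g h

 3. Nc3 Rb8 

  a b c d e f g h
  ─────────────────
8│· ♜ ♝ ♛ ♚ ♝ · ♜│8
7│♟ ♟ ♟ ♟ ♟ ♟ ♟ ♟│7
6│· · ♞ · · · · ♞│6
5│· · · · · · · ·│5
4│· · ♙ · · · · ·│4
3│· · ♘ · · ♘ · ·│3
2│♙ ♙ · ♙ ♙ ♙ ♙ ♙│2
1│♖ · ♗ ♕ ♔ ♗ · ♖│1
  ─────────────────
  a b c d e f g h

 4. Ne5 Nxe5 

  a b c d e f g h
  ─────────────────
8│· ♜ ♝ ♛ ♚ ♝ · ♜│8
7│♟ ♟ ♟ ♟ ♟ ♟ ♟ ♟│7
6│· · · · · · · ♞│6
5│· · · · ♞ · · ·│5
4│· · ♙ · · · · ·│4
3│· · ♘ · · · · ·│3
2│♙ ♙ · ♙ ♙ ♙ ♙ ♙│2
1│♖ · ♗ ♕ ♔ ♗ · ♖│1
  ─────────────────
  a b c d e f g h

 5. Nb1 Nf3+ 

  a b c d e f g h
  ─────────────────
8│· ♜ ♝ ♛ ♚ ♝ · ♜│8
7│♟ ♟ ♟ ♟ ♟ ♟ ♟ ♟│7
6│· · · · · · · ♞│6
5│· · · · · · · ·│5
4│· · ♙ · · · · ·│4
3│· · · · · ♞ · ·│3
2│♙ ♙ · ♙ ♙ ♙ ♙ ♙│2
1│♖ ♘ ♗ ♕ ♔ ♗ · ♖│1
  ─────────────────
  a b c d e f g h



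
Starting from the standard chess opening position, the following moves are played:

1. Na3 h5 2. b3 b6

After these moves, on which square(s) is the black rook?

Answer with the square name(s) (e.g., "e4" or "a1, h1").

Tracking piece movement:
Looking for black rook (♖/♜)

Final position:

  a b c d e f g h
  ─────────────────
8│♜ ♞ ♝ ♛ ♚ ♝ ♞ ♜│8
7│♟ · ♟ ♟ ♟ ♟ ♟ ·│7
6│· ♟ · · · · · ·│6
5│· · · · · · · ♟│5
4│· · · · · · · ·│4
3│♘ ♙ · · · · · ·│3
2│♙ · ♙ ♙ ♙ ♙ ♙ ♙│2
1│♖ · ♗ ♕ ♔ ♗ ♘ ♖│1
  ─────────────────
  a b c d e f g h


a8, h8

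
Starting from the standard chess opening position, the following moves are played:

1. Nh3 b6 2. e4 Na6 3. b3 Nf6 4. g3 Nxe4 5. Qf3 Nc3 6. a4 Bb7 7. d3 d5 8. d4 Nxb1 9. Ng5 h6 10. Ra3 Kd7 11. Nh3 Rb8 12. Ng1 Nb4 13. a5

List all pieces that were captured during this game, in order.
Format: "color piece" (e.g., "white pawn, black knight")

Tracking captures:
  Nxe4: captured white pawn
  Nxb1: captured white knight

white pawn, white knight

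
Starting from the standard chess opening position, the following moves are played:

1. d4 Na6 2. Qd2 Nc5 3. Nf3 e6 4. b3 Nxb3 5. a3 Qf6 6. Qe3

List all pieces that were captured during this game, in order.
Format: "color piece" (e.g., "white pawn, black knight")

Tracking captures:
  Nxb3: captured white pawn

white pawn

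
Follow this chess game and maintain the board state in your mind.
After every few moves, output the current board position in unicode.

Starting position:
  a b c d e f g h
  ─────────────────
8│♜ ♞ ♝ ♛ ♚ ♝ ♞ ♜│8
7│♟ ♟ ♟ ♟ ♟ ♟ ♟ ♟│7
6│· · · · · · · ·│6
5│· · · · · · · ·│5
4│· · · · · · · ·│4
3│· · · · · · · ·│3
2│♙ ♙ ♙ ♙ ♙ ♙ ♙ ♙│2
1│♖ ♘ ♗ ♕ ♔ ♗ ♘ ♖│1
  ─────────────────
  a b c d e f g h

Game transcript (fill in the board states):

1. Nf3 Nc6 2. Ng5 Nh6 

  a b c d e f g h
  ─────────────────
8│♜ · ♝ ♛ ♚ ♝ · ♜│8
7│♟ ♟ ♟ ♟ ♟ ♟ ♟ ♟│7
6│· · ♞ · · · · ♞│6
5│· · · · · · ♘ ·│5
4│· · · · · · · ·│4
3│· · · · · · · ·│3
2│♙ ♙ ♙ ♙ ♙ ♙ ♙ ♙│2
1│♖ ♘ ♗ ♕ ♔ ♗ · ♖│1
  ─────────────────
  a b c d e f g h

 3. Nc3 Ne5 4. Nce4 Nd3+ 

  a b c d e f g h
  ─────────────────
8│♜ · ♝ ♛ ♚ ♝ · ♜│8
7│♟ ♟ ♟ ♟ ♟ ♟ ♟ ♟│7
6│· · · · · · · ♞│6
5│· · · · · · ♘ ·│5
4│· · · · ♘ · · ·│4
3│· · · ♞ · · · ·│3
2│♙ ♙ ♙ ♙ ♙ ♙ ♙ ♙│2
1│♖ · ♗ ♕ ♔ ♗ · ♖│1
  ─────────────────
  a b c d e f g h

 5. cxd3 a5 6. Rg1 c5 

  a b c d e f g h
  ─────────────────
8│♜ · ♝ ♛ ♚ ♝ · ♜│8
7│· ♟ · ♟ ♟ ♟ ♟ ♟│7
6│· · · · · · · ♞│6
5│♟ · ♟ · · · ♘ ·│5
4│· · · · ♘ · · ·│4
3│· · · ♙ · · · ·│3
2│♙ ♙ · ♙ ♙ ♙ ♙ ♙│2
1│♖ · ♗ ♕ ♔ ♗ ♖ ·│1
  ─────────────────
  a b c d e f g h

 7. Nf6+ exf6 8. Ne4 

  a b c d e f g h
  ─────────────────
8│♜ · ♝ ♛ ♚ ♝ · ♜│8
7│· ♟ · ♟ · ♟ ♟ ♟│7
6│· · · · · ♟ · ♞│6
5│♟ · ♟ · · · · ·│5
4│· · · · ♘ · · ·│4
3│· · · ♙ · · · ·│3
2│♙ ♙ · ♙ ♙ ♙ ♙ ♙│2
1│♖ · ♗ ♕ ♔ ♗ ♖ ·│1
  ─────────────────
  a b c d e f g h


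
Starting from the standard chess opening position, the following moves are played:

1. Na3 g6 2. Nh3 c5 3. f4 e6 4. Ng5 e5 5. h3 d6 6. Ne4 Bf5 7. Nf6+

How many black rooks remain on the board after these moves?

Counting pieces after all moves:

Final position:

  a b c d e f g h
  ─────────────────
8│♜ ♞ · ♛ ♚ ♝ ♞ ♜│8
7│♟ ♟ · · · ♟ · ♟│7
6│· · · ♟ · ♘ ♟ ·│6
5│· · ♟ · ♟ ♝ · ·│5
4│· · · · · ♙ · ·│4
3│♘ · · · · · · ♙│3
2│♙ ♙ ♙ ♙ ♙ · ♙ ·│2
1│♖ · ♗ ♕ ♔ ♗ · ♖│1
  ─────────────────
  a b c d e f g h


2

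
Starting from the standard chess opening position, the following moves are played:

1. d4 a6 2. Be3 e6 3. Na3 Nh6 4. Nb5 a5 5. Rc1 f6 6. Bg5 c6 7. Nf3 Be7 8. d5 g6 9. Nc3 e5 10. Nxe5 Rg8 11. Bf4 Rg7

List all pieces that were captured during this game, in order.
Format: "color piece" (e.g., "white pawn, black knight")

Tracking captures:
  Nxe5: captured black pawn

black pawn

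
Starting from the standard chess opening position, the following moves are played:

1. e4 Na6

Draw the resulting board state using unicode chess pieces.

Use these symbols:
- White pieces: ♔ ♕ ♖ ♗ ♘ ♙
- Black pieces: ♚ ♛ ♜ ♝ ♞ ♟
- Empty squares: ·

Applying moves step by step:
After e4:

♜ ♞ ♝ ♛ ♚ ♝ ♞ ♜
♟ ♟ ♟ ♟ ♟ ♟ ♟ ♟
· · · · · · · ·
· · · · · · · ·
· · · · ♙ · · ·
· · · · · · · ·
♙ ♙ ♙ ♙ · ♙ ♙ ♙
♖ ♘ ♗ ♕ ♔ ♗ ♘ ♖


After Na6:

♜ · ♝ ♛ ♚ ♝ ♞ ♜
♟ ♟ ♟ ♟ ♟ ♟ ♟ ♟
♞ · · · · · · ·
· · · · · · · ·
· · · · ♙ · · ·
· · · · · · · ·
♙ ♙ ♙ ♙ · ♙ ♙ ♙
♖ ♘ ♗ ♕ ♔ ♗ ♘ ♖



  a b c d e f g h
  ─────────────────
8│♜ · ♝ ♛ ♚ ♝ ♞ ♜│8
7│♟ ♟ ♟ ♟ ♟ ♟ ♟ ♟│7
6│♞ · · · · · · ·│6
5│· · · · · · · ·│5
4│· · · · ♙ · · ·│4
3│· · · · · · · ·│3
2│♙ ♙ ♙ ♙ · ♙ ♙ ♙│2
1│♖ ♘ ♗ ♕ ♔ ♗ ♘ ♖│1
  ─────────────────
  a b c d e f g h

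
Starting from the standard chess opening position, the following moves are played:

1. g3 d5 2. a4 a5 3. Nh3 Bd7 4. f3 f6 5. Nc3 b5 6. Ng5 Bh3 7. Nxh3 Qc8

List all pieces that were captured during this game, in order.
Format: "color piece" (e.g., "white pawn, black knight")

Tracking captures:
  Nxh3: captured black bishop

black bishop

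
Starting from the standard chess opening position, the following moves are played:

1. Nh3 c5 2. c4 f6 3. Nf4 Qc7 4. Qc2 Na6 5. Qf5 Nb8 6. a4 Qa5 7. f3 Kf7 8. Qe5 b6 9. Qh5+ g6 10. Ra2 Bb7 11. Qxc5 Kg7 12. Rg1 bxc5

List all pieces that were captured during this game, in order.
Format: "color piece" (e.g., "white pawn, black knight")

Tracking captures:
  Qxc5: captured black pawn
  bxc5: captured white queen

black pawn, white queen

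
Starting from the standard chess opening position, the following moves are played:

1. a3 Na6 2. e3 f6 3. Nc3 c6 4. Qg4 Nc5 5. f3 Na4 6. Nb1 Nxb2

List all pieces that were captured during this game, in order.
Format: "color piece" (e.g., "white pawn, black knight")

Tracking captures:
  Nxb2: captured white pawn

white pawn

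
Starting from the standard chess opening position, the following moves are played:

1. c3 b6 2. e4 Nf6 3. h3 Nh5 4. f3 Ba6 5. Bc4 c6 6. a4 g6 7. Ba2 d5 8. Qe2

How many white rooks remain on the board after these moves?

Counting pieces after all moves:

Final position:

  a b c d e f g h
  ─────────────────
8│♜ ♞ · ♛ ♚ ♝ · ♜│8
7│♟ · · · ♟ ♟ · ♟│7
6│♝ ♟ ♟ · · · ♟ ·│6
5│· · · ♟ · · · ♞│5
4│♙ · · · ♙ · · ·│4
3│· · ♙ · · ♙ · ♙│3
2│♗ ♙ · ♙ ♕ · ♙ ·│2
1│♖ ♘ ♗ · ♔ · ♘ ♖│1
  ─────────────────
  a b c d e f g h


2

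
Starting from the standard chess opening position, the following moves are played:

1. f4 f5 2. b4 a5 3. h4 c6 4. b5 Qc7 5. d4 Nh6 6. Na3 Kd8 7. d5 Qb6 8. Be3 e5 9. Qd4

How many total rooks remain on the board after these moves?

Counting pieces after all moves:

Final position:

  a b c d e f g h
  ─────────────────
8│♜ ♞ ♝ ♚ · ♝ · ♜│8
7│· ♟ · ♟ · · ♟ ♟│7
6│· ♛ ♟ · · · · ♞│6
5│♟ ♙ · ♙ ♟ ♟ · ·│5
4│· · · ♕ · ♙ · ♙│4
3│♘ · · · ♗ · · ·│3
2│♙ · ♙ · ♙ · ♙ ·│2
1│♖ · · · ♔ ♗ ♘ ♖│1
  ─────────────────
  a b c d e f g h


4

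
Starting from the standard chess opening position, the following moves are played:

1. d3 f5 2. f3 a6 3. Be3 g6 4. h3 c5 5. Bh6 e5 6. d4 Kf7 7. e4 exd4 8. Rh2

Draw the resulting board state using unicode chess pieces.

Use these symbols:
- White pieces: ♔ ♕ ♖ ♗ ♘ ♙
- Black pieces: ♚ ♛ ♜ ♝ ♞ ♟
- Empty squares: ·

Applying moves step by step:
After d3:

♜ ♞ ♝ ♛ ♚ ♝ ♞ ♜
♟ ♟ ♟ ♟ ♟ ♟ ♟ ♟
· · · · · · · ·
· · · · · · · ·
· · · · · · · ·
· · · ♙ · · · ·
♙ ♙ ♙ · ♙ ♙ ♙ ♙
♖ ♘ ♗ ♕ ♔ ♗ ♘ ♖


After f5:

♜ ♞ ♝ ♛ ♚ ♝ ♞ ♜
♟ ♟ ♟ ♟ ♟ · ♟ ♟
· · · · · · · ·
· · · · · ♟ · ·
· · · · · · · ·
· · · ♙ · · · ·
♙ ♙ ♙ · ♙ ♙ ♙ ♙
♖ ♘ ♗ ♕ ♔ ♗ ♘ ♖


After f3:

♜ ♞ ♝ ♛ ♚ ♝ ♞ ♜
♟ ♟ ♟ ♟ ♟ · ♟ ♟
· · · · · · · ·
· · · · · ♟ · ·
· · · · · · · ·
· · · ♙ · ♙ · ·
♙ ♙ ♙ · ♙ · ♙ ♙
♖ ♘ ♗ ♕ ♔ ♗ ♘ ♖


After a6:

♜ ♞ ♝ ♛ ♚ ♝ ♞ ♜
· ♟ ♟ ♟ ♟ · ♟ ♟
♟ · · · · · · ·
· · · · · ♟ · ·
· · · · · · · ·
· · · ♙ · ♙ · ·
♙ ♙ ♙ · ♙ · ♙ ♙
♖ ♘ ♗ ♕ ♔ ♗ ♘ ♖


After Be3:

♜ ♞ ♝ ♛ ♚ ♝ ♞ ♜
· ♟ ♟ ♟ ♟ · ♟ ♟
♟ · · · · · · ·
· · · · · ♟ · ·
· · · · · · · ·
· · · ♙ ♗ ♙ · ·
♙ ♙ ♙ · ♙ · ♙ ♙
♖ ♘ · ♕ ♔ ♗ ♘ ♖


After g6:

♜ ♞ ♝ ♛ ♚ ♝ ♞ ♜
· ♟ ♟ ♟ ♟ · · ♟
♟ · · · · · ♟ ·
· · · · · ♟ · ·
· · · · · · · ·
· · · ♙ ♗ ♙ · ·
♙ ♙ ♙ · ♙ · ♙ ♙
♖ ♘ · ♕ ♔ ♗ ♘ ♖


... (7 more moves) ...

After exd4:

♜ ♞ ♝ ♛ · ♝ ♞ ♜
· ♟ · ♟ · ♚ · ♟
♟ · · · · · ♟ ♗
· · ♟ · · ♟ · ·
· · · ♟ ♙ · · ·
· · · · · ♙ · ♙
♙ ♙ ♙ · · · ♙ ·
♖ ♘ · ♕ ♔ ♗ ♘ ♖


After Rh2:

♜ ♞ ♝ ♛ · ♝ ♞ ♜
· ♟ · ♟ · ♚ · ♟
♟ · · · · · ♟ ♗
· · ♟ · · ♟ · ·
· · · ♟ ♙ · · ·
· · · · · ♙ · ♙
♙ ♙ ♙ · · · ♙ ♖
♖ ♘ · ♕ ♔ ♗ ♘ ·



  a b c d e f g h
  ─────────────────
8│♜ ♞ ♝ ♛ · ♝ ♞ ♜│8
7│· ♟ · ♟ · ♚ · ♟│7
6│♟ · · · · · ♟ ♗│6
5│· · ♟ · · ♟ · ·│5
4│· · · ♟ ♙ · · ·│4
3│· · · · · ♙ · ♙│3
2│♙ ♙ ♙ · · · ♙ ♖│2
1│♖ ♘ · ♕ ♔ ♗ ♘ ·│1
  ─────────────────
  a b c d e f g h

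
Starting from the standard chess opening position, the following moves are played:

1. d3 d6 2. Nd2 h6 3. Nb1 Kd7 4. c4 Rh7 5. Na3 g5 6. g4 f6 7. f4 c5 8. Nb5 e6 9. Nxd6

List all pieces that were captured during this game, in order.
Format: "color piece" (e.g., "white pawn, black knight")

Tracking captures:
  Nxd6: captured black pawn

black pawn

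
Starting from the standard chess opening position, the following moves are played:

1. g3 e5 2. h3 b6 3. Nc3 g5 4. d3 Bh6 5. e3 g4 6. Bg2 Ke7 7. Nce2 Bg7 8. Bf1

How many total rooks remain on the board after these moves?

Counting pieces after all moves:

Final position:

  a b c d e f g h
  ─────────────────
8│♜ ♞ ♝ ♛ · · ♞ ♜│8
7│♟ · ♟ ♟ ♚ ♟ ♝ ♟│7
6│· ♟ · · · · · ·│6
5│· · · · ♟ · · ·│5
4│· · · · · · ♟ ·│4
3│· · · ♙ ♙ · ♙ ♙│3
2│♙ ♙ ♙ · ♘ ♙ · ·│2
1│♖ · ♗ ♕ ♔ ♗ ♘ ♖│1
  ─────────────────
  a b c d e f g h


4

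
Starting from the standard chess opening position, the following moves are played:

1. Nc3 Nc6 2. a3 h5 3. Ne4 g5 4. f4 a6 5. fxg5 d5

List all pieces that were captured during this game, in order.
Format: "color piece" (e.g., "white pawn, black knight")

Tracking captures:
  fxg5: captured black pawn

black pawn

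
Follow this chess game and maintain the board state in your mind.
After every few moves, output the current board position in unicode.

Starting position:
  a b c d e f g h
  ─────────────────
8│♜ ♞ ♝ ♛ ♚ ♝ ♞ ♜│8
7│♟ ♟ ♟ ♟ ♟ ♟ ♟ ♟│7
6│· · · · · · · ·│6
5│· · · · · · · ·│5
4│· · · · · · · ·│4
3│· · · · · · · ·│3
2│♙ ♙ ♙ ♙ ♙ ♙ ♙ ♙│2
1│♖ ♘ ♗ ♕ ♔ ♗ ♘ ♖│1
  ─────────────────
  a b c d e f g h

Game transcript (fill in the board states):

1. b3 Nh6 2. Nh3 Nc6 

  a b c d e f g h
  ─────────────────
8│♜ · ♝ ♛ ♚ ♝ · ♜│8
7│♟ ♟ ♟ ♟ ♟ ♟ ♟ ♟│7
6│· · ♞ · · · · ♞│6
5│· · · · · · · ·│5
4│· · · · · · · ·│4
3│· ♙ · · · · · ♘│3
2│♙ · ♙ ♙ ♙ ♙ ♙ ♙│2
1│♖ ♘ ♗ ♕ ♔ ♗ · ♖│1
  ─────────────────
  a b c d e f g h

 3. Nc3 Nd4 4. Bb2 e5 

  a b c d e f g h
  ─────────────────
8│♜ · ♝ ♛ ♚ ♝ · ♜│8
7│♟ ♟ ♟ ♟ · ♟ ♟ ♟│7
6│· · · · · · · ♞│6
5│· · · · ♟ · · ·│5
4│· · · ♞ · · · ·│4
3│· ♙ ♘ · · · · ♘│3
2│♙ ♗ ♙ ♙ ♙ ♙ ♙ ♙│2
1│♖ · · ♕ ♔ ♗ · ♖│1
  ─────────────────
  a b c d e f g h

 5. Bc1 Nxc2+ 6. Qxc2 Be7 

  a b c d e f g h
  ─────────────────
8│♜ · ♝ ♛ ♚ · · ♜│8
7│♟ ♟ ♟ ♟ ♝ ♟ ♟ ♟│7
6│· · · · · · · ♞│6
5│· · · · ♟ · · ·│5
4│· · · · · · · ·│4
3│· ♙ ♘ · · · · ♘│3
2│♙ · ♕ ♙ ♙ ♙ ♙ ♙│2
1│♖ · ♗ · ♔ ♗ · ♖│1
  ─────────────────
  a b c d e f g h

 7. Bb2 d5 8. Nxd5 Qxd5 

  a b c d e f g h
  ─────────────────
8│♜ · ♝ · ♚ · · ♜│8
7│♟ ♟ ♟ · ♝ ♟ ♟ ♟│7
6│· · · · · · · ♞│6
5│· · · ♛ ♟ · · ·│5
4│· · · · · · · ·│4
3│· ♙ · · · · · ♘│3
2│♙ ♗ ♕ ♙ ♙ ♙ ♙ ♙│2
1│♖ · · · ♔ ♗ · ♖│1
  ─────────────────
  a b c d e f g h

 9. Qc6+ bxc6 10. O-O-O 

  a b c d e f g h
  ─────────────────
8│♜ · ♝ · ♚ · · ♜│8
7│♟ · ♟ · ♝ ♟ ♟ ♟│7
6│· · ♟ · · · · ♞│6
5│· · · ♛ ♟ · · ·│5
4│· · · · · · · ·│4
3│· ♙ · · · · · ♘│3
2│♙ ♗ · ♙ ♙ ♙ ♙ ♙│2
1│· · ♔ ♖ · ♗ · ♖│1
  ─────────────────
  a b c d e f g h


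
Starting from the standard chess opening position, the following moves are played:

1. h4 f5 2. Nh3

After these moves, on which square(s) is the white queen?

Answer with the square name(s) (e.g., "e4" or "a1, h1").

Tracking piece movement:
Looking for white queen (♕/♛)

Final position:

  a b c d e f g h
  ─────────────────
8│♜ ♞ ♝ ♛ ♚ ♝ ♞ ♜│8
7│♟ ♟ ♟ ♟ ♟ · ♟ ♟│7
6│· · · · · · · ·│6
5│· · · · · ♟ · ·│5
4│· · · · · · · ♙│4
3│· · · · · · · ♘│3
2│♙ ♙ ♙ ♙ ♙ ♙ ♙ ·│2
1│♖ ♘ ♗ ♕ ♔ ♗ · ♖│1
  ─────────────────
  a b c d e f g h


d1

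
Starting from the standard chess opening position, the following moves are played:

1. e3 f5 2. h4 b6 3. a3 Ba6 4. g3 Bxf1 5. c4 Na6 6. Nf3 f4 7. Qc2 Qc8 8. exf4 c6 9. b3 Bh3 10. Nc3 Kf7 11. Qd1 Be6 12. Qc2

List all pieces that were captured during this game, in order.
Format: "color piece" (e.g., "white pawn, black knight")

Tracking captures:
  Bxf1: captured white bishop
  exf4: captured black pawn

white bishop, black pawn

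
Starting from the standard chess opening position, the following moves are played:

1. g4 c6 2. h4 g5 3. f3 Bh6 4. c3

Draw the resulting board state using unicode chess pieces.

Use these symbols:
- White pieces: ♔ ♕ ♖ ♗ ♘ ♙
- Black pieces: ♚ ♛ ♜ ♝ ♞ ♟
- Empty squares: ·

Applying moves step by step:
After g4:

♜ ♞ ♝ ♛ ♚ ♝ ♞ ♜
♟ ♟ ♟ ♟ ♟ ♟ ♟ ♟
· · · · · · · ·
· · · · · · · ·
· · · · · · ♙ ·
· · · · · · · ·
♙ ♙ ♙ ♙ ♙ ♙ · ♙
♖ ♘ ♗ ♕ ♔ ♗ ♘ ♖


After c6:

♜ ♞ ♝ ♛ ♚ ♝ ♞ ♜
♟ ♟ · ♟ ♟ ♟ ♟ ♟
· · ♟ · · · · ·
· · · · · · · ·
· · · · · · ♙ ·
· · · · · · · ·
♙ ♙ ♙ ♙ ♙ ♙ · ♙
♖ ♘ ♗ ♕ ♔ ♗ ♘ ♖


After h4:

♜ ♞ ♝ ♛ ♚ ♝ ♞ ♜
♟ ♟ · ♟ ♟ ♟ ♟ ♟
· · ♟ · · · · ·
· · · · · · · ·
· · · · · · ♙ ♙
· · · · · · · ·
♙ ♙ ♙ ♙ ♙ ♙ · ·
♖ ♘ ♗ ♕ ♔ ♗ ♘ ♖


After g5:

♜ ♞ ♝ ♛ ♚ ♝ ♞ ♜
♟ ♟ · ♟ ♟ ♟ · ♟
· · ♟ · · · · ·
· · · · · · ♟ ·
· · · · · · ♙ ♙
· · · · · · · ·
♙ ♙ ♙ ♙ ♙ ♙ · ·
♖ ♘ ♗ ♕ ♔ ♗ ♘ ♖


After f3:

♜ ♞ ♝ ♛ ♚ ♝ ♞ ♜
♟ ♟ · ♟ ♟ ♟ · ♟
· · ♟ · · · · ·
· · · · · · ♟ ·
· · · · · · ♙ ♙
· · · · · ♙ · ·
♙ ♙ ♙ ♙ ♙ · · ·
♖ ♘ ♗ ♕ ♔ ♗ ♘ ♖


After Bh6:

♜ ♞ ♝ ♛ ♚ · ♞ ♜
♟ ♟ · ♟ ♟ ♟ · ♟
· · ♟ · · · · ♝
· · · · · · ♟ ·
· · · · · · ♙ ♙
· · · · · ♙ · ·
♙ ♙ ♙ ♙ ♙ · · ·
♖ ♘ ♗ ♕ ♔ ♗ ♘ ♖


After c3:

♜ ♞ ♝ ♛ ♚ · ♞ ♜
♟ ♟ · ♟ ♟ ♟ · ♟
· · ♟ · · · · ♝
· · · · · · ♟ ·
· · · · · · ♙ ♙
· · ♙ · · ♙ · ·
♙ ♙ · ♙ ♙ · · ·
♖ ♘ ♗ ♕ ♔ ♗ ♘ ♖



  a b c d e f g h
  ─────────────────
8│♜ ♞ ♝ ♛ ♚ · ♞ ♜│8
7│♟ ♟ · ♟ ♟ ♟ · ♟│7
6│· · ♟ · · · · ♝│6
5│· · · · · · ♟ ·│5
4│· · · · · · ♙ ♙│4
3│· · ♙ · · ♙ · ·│3
2│♙ ♙ · ♙ ♙ · · ·│2
1│♖ ♘ ♗ ♕ ♔ ♗ ♘ ♖│1
  ─────────────────
  a b c d e f g h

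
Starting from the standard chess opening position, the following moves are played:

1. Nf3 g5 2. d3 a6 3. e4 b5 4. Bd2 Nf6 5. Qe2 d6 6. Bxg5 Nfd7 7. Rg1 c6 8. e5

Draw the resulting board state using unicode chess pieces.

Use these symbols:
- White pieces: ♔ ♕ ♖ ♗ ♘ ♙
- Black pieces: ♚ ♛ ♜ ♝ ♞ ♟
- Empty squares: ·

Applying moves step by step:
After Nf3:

♜ ♞ ♝ ♛ ♚ ♝ ♞ ♜
♟ ♟ ♟ ♟ ♟ ♟ ♟ ♟
· · · · · · · ·
· · · · · · · ·
· · · · · · · ·
· · · · · ♘ · ·
♙ ♙ ♙ ♙ ♙ ♙ ♙ ♙
♖ ♘ ♗ ♕ ♔ ♗ · ♖


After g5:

♜ ♞ ♝ ♛ ♚ ♝ ♞ ♜
♟ ♟ ♟ ♟ ♟ ♟ · ♟
· · · · · · · ·
· · · · · · ♟ ·
· · · · · · · ·
· · · · · ♘ · ·
♙ ♙ ♙ ♙ ♙ ♙ ♙ ♙
♖ ♘ ♗ ♕ ♔ ♗ · ♖


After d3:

♜ ♞ ♝ ♛ ♚ ♝ ♞ ♜
♟ ♟ ♟ ♟ ♟ ♟ · ♟
· · · · · · · ·
· · · · · · ♟ ·
· · · · · · · ·
· · · ♙ · ♘ · ·
♙ ♙ ♙ · ♙ ♙ ♙ ♙
♖ ♘ ♗ ♕ ♔ ♗ · ♖


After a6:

♜ ♞ ♝ ♛ ♚ ♝ ♞ ♜
· ♟ ♟ ♟ ♟ ♟ · ♟
♟ · · · · · · ·
· · · · · · ♟ ·
· · · · · · · ·
· · · ♙ · ♘ · ·
♙ ♙ ♙ · ♙ ♙ ♙ ♙
♖ ♘ ♗ ♕ ♔ ♗ · ♖


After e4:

♜ ♞ ♝ ♛ ♚ ♝ ♞ ♜
· ♟ ♟ ♟ ♟ ♟ · ♟
♟ · · · · · · ·
· · · · · · ♟ ·
· · · · ♙ · · ·
· · · ♙ · ♘ · ·
♙ ♙ ♙ · · ♙ ♙ ♙
♖ ♘ ♗ ♕ ♔ ♗ · ♖


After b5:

♜ ♞ ♝ ♛ ♚ ♝ ♞ ♜
· · ♟ ♟ ♟ ♟ · ♟
♟ · · · · · · ·
· ♟ · · · · ♟ ·
· · · · ♙ · · ·
· · · ♙ · ♘ · ·
♙ ♙ ♙ · · ♙ ♙ ♙
♖ ♘ ♗ ♕ ♔ ♗ · ♖


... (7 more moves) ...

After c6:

♜ ♞ ♝ ♛ ♚ ♝ · ♜
· · · ♞ ♟ ♟ · ♟
♟ · ♟ ♟ · · · ·
· ♟ · · · · ♗ ·
· · · · ♙ · · ·
· · · ♙ · ♘ · ·
♙ ♙ ♙ · ♕ ♙ ♙ ♙
♖ ♘ · · ♔ ♗ ♖ ·


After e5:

♜ ♞ ♝ ♛ ♚ ♝ · ♜
· · · ♞ ♟ ♟ · ♟
♟ · ♟ ♟ · · · ·
· ♟ · · ♙ · ♗ ·
· · · · · · · ·
· · · ♙ · ♘ · ·
♙ ♙ ♙ · ♕ ♙ ♙ ♙
♖ ♘ · · ♔ ♗ ♖ ·



  a b c d e f g h
  ─────────────────
8│♜ ♞ ♝ ♛ ♚ ♝ · ♜│8
7│· · · ♞ ♟ ♟ · ♟│7
6│♟ · ♟ ♟ · · · ·│6
5│· ♟ · · ♙ · ♗ ·│5
4│· · · · · · · ·│4
3│· · · ♙ · ♘ · ·│3
2│♙ ♙ ♙ · ♕ ♙ ♙ ♙│2
1│♖ ♘ · · ♔ ♗ ♖ ·│1
  ─────────────────
  a b c d e f g h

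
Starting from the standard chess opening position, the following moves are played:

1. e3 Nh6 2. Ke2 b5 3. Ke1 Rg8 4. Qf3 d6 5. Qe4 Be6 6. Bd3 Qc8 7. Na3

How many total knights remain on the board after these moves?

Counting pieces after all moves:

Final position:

  a b c d e f g h
  ─────────────────
8│♜ ♞ ♛ · ♚ ♝ ♜ ·│8
7│♟ · ♟ · ♟ ♟ ♟ ♟│7
6│· · · ♟ ♝ · · ♞│6
5│· ♟ · · · · · ·│5
4│· · · · ♕ · · ·│4
3│♘ · · ♗ ♙ · · ·│3
2│♙ ♙ ♙ ♙ · ♙ ♙ ♙│2
1│♖ · ♗ · ♔ · ♘ ♖│1
  ─────────────────
  a b c d e f g h


4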